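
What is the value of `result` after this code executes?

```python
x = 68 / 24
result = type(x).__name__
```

x is float; result = 'float'

'float'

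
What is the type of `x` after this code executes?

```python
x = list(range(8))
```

list(range()) returns list

list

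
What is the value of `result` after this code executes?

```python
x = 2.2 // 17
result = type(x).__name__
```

x is float; result = 'float'

'float'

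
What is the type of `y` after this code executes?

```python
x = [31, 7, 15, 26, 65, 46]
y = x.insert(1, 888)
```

list.insert() returns None

NoneType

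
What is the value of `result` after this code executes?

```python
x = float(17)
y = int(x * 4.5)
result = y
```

x = 17.0; y = 76; result = 76

76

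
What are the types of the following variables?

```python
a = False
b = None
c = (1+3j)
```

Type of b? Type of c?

b is assigned None, whose type is NoneType; c is assigned (1+3j), an int plus an imaginary literal (j suffix), which evaluates to complex

NoneType, complex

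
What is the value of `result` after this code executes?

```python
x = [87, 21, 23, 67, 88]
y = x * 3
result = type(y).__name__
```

x is list; y is list; result = 'list'

'list'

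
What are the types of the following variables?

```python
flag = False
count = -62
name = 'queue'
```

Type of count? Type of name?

count is assigned a bare integer (no decimal point), so it is an int; name is assigned a quoted string literal, so it is a str

int, str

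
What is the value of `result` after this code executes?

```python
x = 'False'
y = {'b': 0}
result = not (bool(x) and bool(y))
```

x = 'False'; y = {'b': 0}; result = False

False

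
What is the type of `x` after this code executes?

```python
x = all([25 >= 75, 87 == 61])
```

all() returns bool

bool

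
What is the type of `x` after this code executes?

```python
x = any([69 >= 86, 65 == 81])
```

any() returns bool

bool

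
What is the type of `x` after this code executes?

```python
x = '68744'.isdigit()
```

str.isdigit() returns bool

bool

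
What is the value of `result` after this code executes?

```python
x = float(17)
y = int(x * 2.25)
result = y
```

x = 17.0; y = 38; result = 38

38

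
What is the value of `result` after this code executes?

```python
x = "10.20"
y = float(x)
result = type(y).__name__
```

x is str; y is float; result = 'float'

'float'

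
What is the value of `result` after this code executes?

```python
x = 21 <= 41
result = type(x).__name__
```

x is bool; result = 'bool'

'bool'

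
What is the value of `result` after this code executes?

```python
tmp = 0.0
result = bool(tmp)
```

tmp = 0.0; result = False

False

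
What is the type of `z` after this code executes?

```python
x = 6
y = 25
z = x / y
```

int / int = float

float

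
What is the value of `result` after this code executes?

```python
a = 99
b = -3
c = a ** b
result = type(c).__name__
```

a is int; b is int; c is float; result = 'float'

'float'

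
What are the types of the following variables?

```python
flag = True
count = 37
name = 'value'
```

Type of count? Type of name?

count is assigned a bare integer (no decimal point), so it is an int; name is assigned a quoted string literal, so it is a str

int, str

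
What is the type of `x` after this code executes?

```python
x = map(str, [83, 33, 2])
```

map() returns a map object

map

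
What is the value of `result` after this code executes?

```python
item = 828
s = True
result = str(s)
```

item = 828; s = True; result = 'True'

'True'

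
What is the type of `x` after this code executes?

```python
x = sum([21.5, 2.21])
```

sum() of floats returns float

float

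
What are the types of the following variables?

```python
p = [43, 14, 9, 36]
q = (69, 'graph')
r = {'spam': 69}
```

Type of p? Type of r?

p is assigned a list literal (square brackets); r is assigned a dict literal ({key: value})

list, dict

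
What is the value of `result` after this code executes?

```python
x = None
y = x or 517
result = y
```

x = None; y = 517; result = 517

517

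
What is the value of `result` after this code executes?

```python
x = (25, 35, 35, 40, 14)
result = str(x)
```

x = (25, 35, 35, 40, 14); result = '(25, 35, 35, 40, 14)'

'(25, 35, 35, 40, 14)'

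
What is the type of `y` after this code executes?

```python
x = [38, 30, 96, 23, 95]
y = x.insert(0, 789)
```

list.insert() returns None

NoneType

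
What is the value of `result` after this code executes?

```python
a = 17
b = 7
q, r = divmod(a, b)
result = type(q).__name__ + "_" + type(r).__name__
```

a is int; b is int; q is int; r is int; result = 'int_int'

'int_int'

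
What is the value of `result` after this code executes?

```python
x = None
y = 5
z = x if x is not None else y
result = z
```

x = None; y = 5; z = 5; result = 5

5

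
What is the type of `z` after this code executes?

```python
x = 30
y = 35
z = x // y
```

int // int = int

int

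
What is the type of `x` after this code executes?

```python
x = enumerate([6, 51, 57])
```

enumerate() returns an enumerate object

enumerate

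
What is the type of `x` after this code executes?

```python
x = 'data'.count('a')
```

str.count() returns int

int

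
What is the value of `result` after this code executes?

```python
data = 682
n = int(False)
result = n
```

data = 682; n = 0; result = 0

0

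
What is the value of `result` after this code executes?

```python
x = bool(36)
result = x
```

x = True; result = True

True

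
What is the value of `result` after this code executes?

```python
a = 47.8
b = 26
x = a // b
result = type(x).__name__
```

a is float; b is int; x is float; result = 'float'

'float'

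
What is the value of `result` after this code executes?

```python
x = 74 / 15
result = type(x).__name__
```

x is float; result = 'float'

'float'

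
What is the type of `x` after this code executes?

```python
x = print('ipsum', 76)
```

print() returns None

NoneType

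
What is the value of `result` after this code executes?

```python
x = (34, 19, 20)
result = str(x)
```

x = (34, 19, 20); result = '(34, 19, 20)'

'(34, 19, 20)'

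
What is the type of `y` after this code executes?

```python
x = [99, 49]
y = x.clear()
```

list.clear() returns None

NoneType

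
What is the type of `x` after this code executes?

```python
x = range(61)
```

range() returns a range object

range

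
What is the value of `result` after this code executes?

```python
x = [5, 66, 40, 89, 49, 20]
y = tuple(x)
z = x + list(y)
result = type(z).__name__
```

x is list; y is tuple; z is list; result = 'list'

'list'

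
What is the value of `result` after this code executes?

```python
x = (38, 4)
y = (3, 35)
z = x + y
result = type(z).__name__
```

x is tuple; y is tuple; z is tuple; result = 'tuple'

'tuple'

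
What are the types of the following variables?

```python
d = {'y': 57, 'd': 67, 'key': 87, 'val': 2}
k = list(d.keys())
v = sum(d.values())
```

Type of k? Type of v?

list() converts to list; sum of ints is int

list, int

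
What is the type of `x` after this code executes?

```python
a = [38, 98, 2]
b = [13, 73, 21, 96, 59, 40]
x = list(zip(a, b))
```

list(zip()) returns a list of tuples

list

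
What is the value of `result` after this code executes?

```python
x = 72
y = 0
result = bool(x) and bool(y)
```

x = 72; y = 0; result = False

False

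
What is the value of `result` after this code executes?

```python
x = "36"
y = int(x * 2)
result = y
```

x = '36'; y = 3636; result = 3636

3636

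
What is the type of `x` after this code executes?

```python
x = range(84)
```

range() returns a range object

range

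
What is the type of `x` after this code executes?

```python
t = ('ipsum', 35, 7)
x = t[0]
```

Index 0 of tuple is a str literal

str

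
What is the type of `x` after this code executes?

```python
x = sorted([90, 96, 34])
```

sorted() always returns list

list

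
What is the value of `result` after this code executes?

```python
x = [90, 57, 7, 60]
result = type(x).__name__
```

x is list; result = 'list'

'list'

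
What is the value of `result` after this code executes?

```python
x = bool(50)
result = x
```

x = True; result = True

True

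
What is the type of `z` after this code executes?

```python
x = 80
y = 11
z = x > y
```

Comparison returns bool

bool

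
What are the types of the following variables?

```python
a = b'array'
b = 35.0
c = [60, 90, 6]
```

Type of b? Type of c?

b is assigned a number with a decimal point, so it is a float; c is assigned a list literal (square brackets)

float, list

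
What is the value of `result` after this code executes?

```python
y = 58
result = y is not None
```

y = 58; result = True

True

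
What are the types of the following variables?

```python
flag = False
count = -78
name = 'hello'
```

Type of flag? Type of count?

flag is assigned the constant False, which has type bool; count is assigned a bare integer (no decimal point), so it is an int

bool, int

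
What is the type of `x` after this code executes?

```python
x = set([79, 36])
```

set() constructor returns set

set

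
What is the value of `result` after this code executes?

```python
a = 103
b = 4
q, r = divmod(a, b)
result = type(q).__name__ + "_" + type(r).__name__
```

a is int; b is int; q is int; r is int; result = 'int_int'

'int_int'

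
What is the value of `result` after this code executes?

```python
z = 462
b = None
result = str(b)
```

z = 462; b = None; result = 'None'

'None'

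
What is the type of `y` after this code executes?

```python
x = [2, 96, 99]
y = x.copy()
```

list.copy() returns list

list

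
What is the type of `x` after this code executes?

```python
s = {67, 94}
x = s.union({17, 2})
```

set.union() returns a new set

set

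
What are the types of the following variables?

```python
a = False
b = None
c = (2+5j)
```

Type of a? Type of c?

a is assigned the constant False, which has type bool; c is assigned (2+5j), an int plus an imaginary literal (j suffix), which evaluates to complex

bool, complex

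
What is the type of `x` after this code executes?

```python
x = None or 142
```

'or' with None returns the other truthy value

int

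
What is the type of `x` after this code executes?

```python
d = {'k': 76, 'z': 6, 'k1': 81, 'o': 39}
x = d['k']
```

Accessing dict[str, int] with str key returns int

int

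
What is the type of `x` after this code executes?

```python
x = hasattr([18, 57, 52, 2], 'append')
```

hasattr() returns bool

bool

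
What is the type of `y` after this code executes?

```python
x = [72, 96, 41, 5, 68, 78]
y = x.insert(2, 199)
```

list.insert() returns None

NoneType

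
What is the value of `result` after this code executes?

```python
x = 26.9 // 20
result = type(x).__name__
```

x is float; result = 'float'

'float'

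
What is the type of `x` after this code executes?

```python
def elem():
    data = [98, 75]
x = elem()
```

Function without return returns None

NoneType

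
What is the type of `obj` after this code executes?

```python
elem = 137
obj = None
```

None has type NoneType

NoneType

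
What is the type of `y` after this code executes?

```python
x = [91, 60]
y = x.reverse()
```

list.reverse() returns None

NoneType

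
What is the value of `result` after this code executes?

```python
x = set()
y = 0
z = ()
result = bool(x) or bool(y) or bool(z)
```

x = set(); y = 0; z = (); result = False

False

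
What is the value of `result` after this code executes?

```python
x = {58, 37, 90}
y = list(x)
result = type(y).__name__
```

x is set; y is list; result = 'list'

'list'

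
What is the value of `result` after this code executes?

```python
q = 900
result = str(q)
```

q = 900; result = '900'

'900'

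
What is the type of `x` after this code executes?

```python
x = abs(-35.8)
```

abs() of float returns float

float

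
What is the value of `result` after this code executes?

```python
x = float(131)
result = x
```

x = 131.0; result = 131.0

131.0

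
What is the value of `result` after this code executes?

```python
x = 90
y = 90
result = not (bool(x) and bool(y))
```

x = 90; y = 90; result = False

False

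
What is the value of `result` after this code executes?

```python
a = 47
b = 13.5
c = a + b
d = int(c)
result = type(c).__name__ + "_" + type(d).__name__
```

a is int; b is float; c is float; d is int; result = 'float_int'

'float_int'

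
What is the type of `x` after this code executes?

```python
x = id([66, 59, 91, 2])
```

id() returns int

int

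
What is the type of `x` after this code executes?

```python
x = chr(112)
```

chr() returns str (single char)

str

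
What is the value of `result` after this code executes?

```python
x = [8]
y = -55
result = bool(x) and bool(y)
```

x = [8]; y = -55; result = True

True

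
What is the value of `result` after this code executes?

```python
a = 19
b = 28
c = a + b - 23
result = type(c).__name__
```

a is int; b is int; c is int; result = 'int'

'int'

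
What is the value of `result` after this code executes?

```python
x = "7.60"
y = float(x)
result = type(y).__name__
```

x is str; y is float; result = 'float'

'float'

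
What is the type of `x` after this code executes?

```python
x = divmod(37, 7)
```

divmod() returns tuple of (quotient, remainder)

tuple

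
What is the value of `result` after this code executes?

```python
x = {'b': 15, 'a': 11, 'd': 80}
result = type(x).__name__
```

x is dict; result = 'dict'

'dict'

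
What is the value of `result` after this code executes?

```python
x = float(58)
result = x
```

x = 58.0; result = 58.0

58.0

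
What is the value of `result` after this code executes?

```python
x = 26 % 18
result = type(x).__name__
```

x is int; result = 'int'

'int'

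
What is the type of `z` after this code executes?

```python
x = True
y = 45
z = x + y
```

bool + int = int (bool is subclass of int)

int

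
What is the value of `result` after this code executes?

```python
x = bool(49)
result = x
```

x = True; result = True

True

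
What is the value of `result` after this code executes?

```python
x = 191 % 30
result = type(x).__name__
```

x is int; result = 'int'

'int'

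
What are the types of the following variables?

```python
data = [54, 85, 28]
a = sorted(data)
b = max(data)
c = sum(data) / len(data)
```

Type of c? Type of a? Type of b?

int / int = float; sorted() returns list; max of ints returns int

float, list, int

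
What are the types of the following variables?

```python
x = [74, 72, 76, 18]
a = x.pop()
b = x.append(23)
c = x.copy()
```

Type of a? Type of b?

pop() returns element; append() returns None

int, NoneType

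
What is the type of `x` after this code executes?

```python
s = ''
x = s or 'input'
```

'or' returns first truthy value (str)

str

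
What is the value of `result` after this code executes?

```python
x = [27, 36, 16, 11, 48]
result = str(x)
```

x = [27, 36, 16, 11, 48]; result = '[27, 36, 16, 11, 48]'

'[27, 36, 16, 11, 48]'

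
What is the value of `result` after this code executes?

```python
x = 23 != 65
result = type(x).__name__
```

x is bool; result = 'bool'

'bool'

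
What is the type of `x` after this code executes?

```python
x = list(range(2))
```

list(range()) returns list

list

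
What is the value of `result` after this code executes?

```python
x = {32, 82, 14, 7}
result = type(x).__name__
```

x is set; result = 'set'

'set'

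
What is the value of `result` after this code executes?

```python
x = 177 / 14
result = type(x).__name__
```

x is float; result = 'float'

'float'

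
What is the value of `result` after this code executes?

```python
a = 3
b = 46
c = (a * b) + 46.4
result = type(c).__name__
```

a is int; b is int; c is float; result = 'float'

'float'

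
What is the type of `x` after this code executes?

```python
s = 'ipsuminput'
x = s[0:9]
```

Slicing a str returns str

str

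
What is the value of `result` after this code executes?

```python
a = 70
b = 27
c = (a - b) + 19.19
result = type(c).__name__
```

a is int; b is int; c is float; result = 'float'

'float'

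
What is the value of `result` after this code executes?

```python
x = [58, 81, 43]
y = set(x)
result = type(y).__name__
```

x is list; y is set; result = 'set'

'set'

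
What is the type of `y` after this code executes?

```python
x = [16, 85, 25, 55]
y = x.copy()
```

list.copy() returns list

list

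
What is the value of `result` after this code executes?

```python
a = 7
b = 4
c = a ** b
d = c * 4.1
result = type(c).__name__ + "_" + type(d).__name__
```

a is int; b is int; c is int; d is float; result = 'int_float'

'int_float'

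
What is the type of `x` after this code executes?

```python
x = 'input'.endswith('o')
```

str.endswith() returns bool

bool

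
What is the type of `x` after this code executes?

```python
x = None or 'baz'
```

'or' with None returns the other truthy value (str)

str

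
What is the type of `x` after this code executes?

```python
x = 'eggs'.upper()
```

str.upper() returns str

str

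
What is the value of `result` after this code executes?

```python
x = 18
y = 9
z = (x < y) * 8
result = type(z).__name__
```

x is int; y is int; z is int; result = 'int'

'int'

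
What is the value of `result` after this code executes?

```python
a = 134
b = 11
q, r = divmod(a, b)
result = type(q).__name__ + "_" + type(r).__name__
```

a is int; b is int; q is int; r is int; result = 'int_int'

'int_int'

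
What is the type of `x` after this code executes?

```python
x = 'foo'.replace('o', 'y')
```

str.replace() returns str

str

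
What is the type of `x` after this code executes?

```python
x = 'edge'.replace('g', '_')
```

str.replace() returns str

str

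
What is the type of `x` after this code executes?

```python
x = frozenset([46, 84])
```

frozenset() returns frozenset

frozenset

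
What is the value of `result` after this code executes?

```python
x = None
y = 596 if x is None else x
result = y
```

x = None; y = 596; result = 596

596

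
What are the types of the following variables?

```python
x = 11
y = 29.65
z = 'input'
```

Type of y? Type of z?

y is assigned a number with a decimal point, so it is a float; z is assigned a quoted string literal, so it is a str

float, str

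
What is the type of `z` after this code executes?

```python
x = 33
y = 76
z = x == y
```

Comparison returns bool

bool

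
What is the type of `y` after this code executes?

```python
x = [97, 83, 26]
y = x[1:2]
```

Slicing a list returns a list

list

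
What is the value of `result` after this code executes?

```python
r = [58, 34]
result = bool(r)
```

r = [58, 34]; result = True

True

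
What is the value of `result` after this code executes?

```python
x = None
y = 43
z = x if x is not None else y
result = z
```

x = None; y = 43; z = 43; result = 43

43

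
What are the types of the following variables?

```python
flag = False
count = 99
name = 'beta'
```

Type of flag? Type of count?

flag is assigned the constant False, which has type bool; count is assigned a bare integer (no decimal point), so it is an int

bool, int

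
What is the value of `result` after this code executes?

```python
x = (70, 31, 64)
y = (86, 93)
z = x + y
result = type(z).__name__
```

x is tuple; y is tuple; z is tuple; result = 'tuple'

'tuple'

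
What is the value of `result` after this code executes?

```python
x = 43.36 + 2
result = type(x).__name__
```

x is float; result = 'float'

'float'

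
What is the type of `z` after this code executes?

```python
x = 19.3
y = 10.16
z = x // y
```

float // float = float

float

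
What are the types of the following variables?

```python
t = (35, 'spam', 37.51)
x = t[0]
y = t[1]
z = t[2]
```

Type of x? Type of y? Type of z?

tuple[0] is int; tuple[1] is str; tuple[2] is float

int, str, float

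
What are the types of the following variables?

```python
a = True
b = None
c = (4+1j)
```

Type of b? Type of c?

b is assigned None, whose type is NoneType; c is assigned (4+1j), an int plus an imaginary literal (j suffix), which evaluates to complex

NoneType, complex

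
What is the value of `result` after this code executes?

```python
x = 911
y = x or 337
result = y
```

x = 911; y = 911; result = 911

911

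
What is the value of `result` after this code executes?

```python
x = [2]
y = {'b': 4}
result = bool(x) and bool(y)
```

x = [2]; y = {'b': 4}; result = True

True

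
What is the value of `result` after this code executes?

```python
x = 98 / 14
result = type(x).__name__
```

x is float; result = 'float'

'float'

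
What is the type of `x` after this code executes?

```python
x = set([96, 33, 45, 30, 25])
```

set() constructor returns set

set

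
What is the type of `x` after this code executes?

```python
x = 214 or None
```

'or' returns first truthy value

int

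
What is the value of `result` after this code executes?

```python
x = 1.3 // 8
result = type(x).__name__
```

x is float; result = 'float'

'float'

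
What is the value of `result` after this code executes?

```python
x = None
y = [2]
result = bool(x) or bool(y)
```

x = None; y = [2]; result = True

True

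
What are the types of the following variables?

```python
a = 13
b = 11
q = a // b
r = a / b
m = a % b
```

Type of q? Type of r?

// returns int; / returns float

int, float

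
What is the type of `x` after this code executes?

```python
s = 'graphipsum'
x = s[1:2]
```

Slicing a str returns str

str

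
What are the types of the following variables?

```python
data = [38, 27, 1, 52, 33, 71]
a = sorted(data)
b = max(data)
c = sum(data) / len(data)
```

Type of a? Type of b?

sorted() returns list; max of ints returns int

list, int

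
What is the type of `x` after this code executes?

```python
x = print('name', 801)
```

print() returns None

NoneType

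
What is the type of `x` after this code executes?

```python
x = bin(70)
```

bin() returns str representation

str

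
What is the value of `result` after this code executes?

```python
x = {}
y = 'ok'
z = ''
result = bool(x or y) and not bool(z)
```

x = {}; y = 'ok'; z = ''; result = True

True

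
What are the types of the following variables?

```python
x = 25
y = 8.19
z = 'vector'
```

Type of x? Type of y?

x is assigned a bare integer (no decimal point), so it is an int; y is assigned a number with a decimal point, so it is a float

int, float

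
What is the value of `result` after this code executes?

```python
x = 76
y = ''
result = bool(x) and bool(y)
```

x = 76; y = ''; result = False

False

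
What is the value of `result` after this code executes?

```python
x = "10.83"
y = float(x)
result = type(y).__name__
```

x is str; y is float; result = 'float'

'float'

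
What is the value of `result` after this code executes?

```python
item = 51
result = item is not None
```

item = 51; result = True

True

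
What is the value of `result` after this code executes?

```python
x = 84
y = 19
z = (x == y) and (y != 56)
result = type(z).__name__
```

x is int; y is int; z is bool; result = 'bool'

'bool'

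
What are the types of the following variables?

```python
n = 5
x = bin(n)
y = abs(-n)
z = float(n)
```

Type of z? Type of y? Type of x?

float() returns float; abs() of int returns int; bin() returns str

float, int, str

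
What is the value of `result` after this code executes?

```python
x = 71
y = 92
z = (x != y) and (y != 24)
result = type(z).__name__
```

x is int; y is int; z is bool; result = 'bool'

'bool'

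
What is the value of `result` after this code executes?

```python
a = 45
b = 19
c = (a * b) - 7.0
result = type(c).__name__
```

a is int; b is int; c is float; result = 'float'

'float'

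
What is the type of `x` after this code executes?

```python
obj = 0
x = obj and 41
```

'and' returns first falsy value (0 is int)

int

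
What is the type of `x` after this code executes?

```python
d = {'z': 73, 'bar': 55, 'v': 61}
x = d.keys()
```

.keys() returns dict_keys view

dict_keys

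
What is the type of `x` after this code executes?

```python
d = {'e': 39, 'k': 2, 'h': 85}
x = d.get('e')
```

dict.get() returns value type when found

int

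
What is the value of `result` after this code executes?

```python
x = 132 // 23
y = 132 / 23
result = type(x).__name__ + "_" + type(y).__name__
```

x is int; y is float; result = 'int_float'

'int_float'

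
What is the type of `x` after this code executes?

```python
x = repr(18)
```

repr() returns str

str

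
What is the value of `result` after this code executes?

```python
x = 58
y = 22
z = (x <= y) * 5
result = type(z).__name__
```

x is int; y is int; z is int; result = 'int'

'int'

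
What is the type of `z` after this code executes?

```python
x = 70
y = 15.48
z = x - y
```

int - float = float

float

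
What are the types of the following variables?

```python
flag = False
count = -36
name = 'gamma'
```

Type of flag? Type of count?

flag is assigned the constant False, which has type bool; count is assigned a bare integer (no decimal point), so it is an int

bool, int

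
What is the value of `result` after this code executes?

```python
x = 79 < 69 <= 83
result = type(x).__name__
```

x is bool; result = 'bool'

'bool'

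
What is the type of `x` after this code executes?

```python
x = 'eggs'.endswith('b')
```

str.endswith() returns bool

bool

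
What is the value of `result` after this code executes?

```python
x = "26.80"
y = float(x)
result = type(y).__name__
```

x is str; y is float; result = 'float'

'float'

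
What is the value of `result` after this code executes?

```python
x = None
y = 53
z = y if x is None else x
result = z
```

x = None; y = 53; z = 53; result = 53

53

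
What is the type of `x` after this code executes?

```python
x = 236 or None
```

'or' returns first truthy value

int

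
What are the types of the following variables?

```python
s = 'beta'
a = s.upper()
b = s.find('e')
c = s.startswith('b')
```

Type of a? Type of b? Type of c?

upper() returns str; find() returns int; startswith() returns bool

str, int, bool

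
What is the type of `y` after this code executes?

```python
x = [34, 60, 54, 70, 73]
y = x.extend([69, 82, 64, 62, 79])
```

list.extend() returns None

NoneType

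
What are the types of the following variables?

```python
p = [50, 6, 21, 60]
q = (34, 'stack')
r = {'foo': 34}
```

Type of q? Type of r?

q is assigned a tuple (parenthesized, comma-separated values); r is assigned a dict literal ({key: value})

tuple, dict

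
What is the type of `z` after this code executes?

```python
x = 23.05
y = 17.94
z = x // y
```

float // float = float

float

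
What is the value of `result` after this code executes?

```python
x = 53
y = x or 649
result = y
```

x = 53; y = 53; result = 53

53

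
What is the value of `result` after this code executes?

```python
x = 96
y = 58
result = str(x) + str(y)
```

x = 96; y = 58; result = '9658'

'9658'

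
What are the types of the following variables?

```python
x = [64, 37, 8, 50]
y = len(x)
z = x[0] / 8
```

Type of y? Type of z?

len() returns int; int / int = float

int, float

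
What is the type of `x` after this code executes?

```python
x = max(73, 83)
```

max() of ints returns int

int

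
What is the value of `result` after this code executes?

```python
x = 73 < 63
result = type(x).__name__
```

x is bool; result = 'bool'

'bool'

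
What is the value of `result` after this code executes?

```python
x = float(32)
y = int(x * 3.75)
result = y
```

x = 32.0; y = 120; result = 120

120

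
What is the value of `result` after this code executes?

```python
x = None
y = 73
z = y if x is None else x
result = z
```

x = None; y = 73; z = 73; result = 73

73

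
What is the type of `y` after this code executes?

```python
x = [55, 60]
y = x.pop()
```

list.pop() returns the popped element

int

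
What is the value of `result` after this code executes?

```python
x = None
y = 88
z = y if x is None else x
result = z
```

x = None; y = 88; z = 88; result = 88

88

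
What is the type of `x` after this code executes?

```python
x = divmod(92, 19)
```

divmod() returns tuple of (quotient, remainder)

tuple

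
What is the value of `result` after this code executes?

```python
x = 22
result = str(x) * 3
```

x = 22; result = '222222'

'222222'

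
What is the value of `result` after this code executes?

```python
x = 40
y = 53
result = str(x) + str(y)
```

x = 40; y = 53; result = '4053'

'4053'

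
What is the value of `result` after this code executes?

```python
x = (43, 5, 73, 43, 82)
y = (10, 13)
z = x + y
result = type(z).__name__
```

x is tuple; y is tuple; z is tuple; result = 'tuple'

'tuple'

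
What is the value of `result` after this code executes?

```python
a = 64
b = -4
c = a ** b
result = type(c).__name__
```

a is int; b is int; c is float; result = 'float'

'float'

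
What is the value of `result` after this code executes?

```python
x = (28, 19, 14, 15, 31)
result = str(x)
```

x = (28, 19, 14, 15, 31); result = '(28, 19, 14, 15, 31)'

'(28, 19, 14, 15, 31)'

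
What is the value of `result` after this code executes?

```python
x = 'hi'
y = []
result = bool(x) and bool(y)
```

x = 'hi'; y = []; result = False

False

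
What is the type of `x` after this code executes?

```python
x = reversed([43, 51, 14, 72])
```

reversed() on a list returns list_reverseiterator

list_reverseiterator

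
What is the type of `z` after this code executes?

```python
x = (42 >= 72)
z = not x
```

'not' returns bool

bool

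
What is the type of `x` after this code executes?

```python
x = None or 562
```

'or' with None returns the other truthy value

int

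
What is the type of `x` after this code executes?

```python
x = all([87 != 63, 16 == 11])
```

all() returns bool

bool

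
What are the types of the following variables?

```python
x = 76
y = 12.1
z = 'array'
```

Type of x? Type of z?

x is assigned a bare integer (no decimal point), so it is an int; z is assigned a quoted string literal, so it is a str

int, str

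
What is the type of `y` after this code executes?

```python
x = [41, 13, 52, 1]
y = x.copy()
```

list.copy() returns list

list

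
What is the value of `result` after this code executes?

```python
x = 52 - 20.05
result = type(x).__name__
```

x is float; result = 'float'

'float'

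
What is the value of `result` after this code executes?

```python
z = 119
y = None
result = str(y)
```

z = 119; y = None; result = 'None'

'None'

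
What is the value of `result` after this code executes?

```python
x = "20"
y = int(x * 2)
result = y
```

x = '20'; y = 2020; result = 2020

2020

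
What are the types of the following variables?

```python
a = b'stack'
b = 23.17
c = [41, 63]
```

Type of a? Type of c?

a is assigned a bytes literal (b'...' prefix); c is assigned a list literal (square brackets)

bytes, list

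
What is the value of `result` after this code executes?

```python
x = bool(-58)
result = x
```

x = True; result = True

True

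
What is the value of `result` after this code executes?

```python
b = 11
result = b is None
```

b = 11; result = False

False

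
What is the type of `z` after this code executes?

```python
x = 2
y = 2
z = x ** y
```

positive int ** positive int = int

int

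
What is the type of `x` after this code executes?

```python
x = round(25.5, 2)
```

round() with decimal places returns float

float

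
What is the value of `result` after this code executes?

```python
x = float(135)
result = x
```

x = 135.0; result = 135.0

135.0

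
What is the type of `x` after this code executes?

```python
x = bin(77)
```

bin() returns str representation

str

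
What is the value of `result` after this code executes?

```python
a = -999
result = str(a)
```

a = -999; result = '-999'

'-999'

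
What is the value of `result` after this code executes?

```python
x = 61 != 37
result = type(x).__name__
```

x is bool; result = 'bool'

'bool'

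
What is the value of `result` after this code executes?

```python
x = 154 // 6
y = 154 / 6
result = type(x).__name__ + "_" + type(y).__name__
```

x is int; y is float; result = 'int_float'

'int_float'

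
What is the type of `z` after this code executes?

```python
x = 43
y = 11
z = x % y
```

int % int = int

int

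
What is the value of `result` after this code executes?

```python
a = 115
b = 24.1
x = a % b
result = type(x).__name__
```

a is int; b is float; x is float; result = 'float'

'float'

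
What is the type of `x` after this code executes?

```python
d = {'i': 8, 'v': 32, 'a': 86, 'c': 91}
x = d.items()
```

dict.items() returns dict_items view

dict_items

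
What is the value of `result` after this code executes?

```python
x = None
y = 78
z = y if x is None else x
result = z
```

x = None; y = 78; z = 78; result = 78

78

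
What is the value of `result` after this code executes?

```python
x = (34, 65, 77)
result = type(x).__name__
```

x is tuple; result = 'tuple'

'tuple'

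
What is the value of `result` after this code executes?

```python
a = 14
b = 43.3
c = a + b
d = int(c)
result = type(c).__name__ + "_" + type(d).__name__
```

a is int; b is float; c is float; d is int; result = 'float_int'

'float_int'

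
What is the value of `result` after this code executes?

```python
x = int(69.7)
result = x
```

x = 69; result = 69

69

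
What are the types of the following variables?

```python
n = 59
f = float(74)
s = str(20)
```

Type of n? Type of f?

n is assigned a bare integer (no decimal point), so it is an int; f is assigned the result of calling float(), which returns a float

int, float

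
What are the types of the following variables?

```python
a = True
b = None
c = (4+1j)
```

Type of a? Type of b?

a is assigned the constant True, which has type bool; b is assigned None, whose type is NoneType

bool, NoneType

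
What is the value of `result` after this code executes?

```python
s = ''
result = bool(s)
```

s = ''; result = False

False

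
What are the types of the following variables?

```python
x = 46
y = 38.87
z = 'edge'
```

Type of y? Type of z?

y is assigned a number with a decimal point, so it is a float; z is assigned a quoted string literal, so it is a str

float, str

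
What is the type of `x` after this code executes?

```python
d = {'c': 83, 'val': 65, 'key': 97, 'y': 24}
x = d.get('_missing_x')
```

dict.get() returns None when key not found

NoneType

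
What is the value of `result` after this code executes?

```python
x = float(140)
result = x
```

x = 140.0; result = 140.0

140.0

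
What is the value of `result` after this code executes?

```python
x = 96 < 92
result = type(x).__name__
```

x is bool; result = 'bool'

'bool'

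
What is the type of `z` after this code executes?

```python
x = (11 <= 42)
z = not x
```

'not' returns bool

bool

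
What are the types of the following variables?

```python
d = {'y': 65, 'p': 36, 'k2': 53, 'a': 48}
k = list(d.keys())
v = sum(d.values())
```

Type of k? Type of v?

list() converts to list; sum of ints is int

list, int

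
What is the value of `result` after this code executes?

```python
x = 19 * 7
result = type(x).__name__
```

x is int; result = 'int'

'int'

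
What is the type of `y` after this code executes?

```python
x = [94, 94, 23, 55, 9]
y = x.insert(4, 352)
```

list.insert() returns None

NoneType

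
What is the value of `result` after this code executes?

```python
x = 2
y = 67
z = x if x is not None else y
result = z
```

x = 2; y = 67; z = 2; result = 2

2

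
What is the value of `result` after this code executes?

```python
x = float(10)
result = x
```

x = 10.0; result = 10.0

10.0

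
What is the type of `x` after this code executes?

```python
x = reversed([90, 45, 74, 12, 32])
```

reversed() on a list returns list_reverseiterator

list_reverseiterator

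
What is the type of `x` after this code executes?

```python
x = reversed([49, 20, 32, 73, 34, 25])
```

reversed() on a list returns list_reverseiterator

list_reverseiterator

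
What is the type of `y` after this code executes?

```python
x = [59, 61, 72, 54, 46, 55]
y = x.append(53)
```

list.append() returns None (mutates in place)

NoneType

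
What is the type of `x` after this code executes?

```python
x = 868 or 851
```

'or' returns first truthy value (int)

int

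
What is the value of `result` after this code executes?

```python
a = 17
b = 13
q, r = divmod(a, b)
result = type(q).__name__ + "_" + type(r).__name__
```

a is int; b is int; q is int; r is int; result = 'int_int'

'int_int'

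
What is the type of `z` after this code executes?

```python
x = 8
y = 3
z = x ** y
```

positive int ** positive int = int

int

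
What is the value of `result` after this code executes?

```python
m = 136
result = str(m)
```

m = 136; result = '136'

'136'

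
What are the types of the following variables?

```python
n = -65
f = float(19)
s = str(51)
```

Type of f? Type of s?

f is assigned the result of calling float(), which returns a float; s is assigned the result of calling str(), which returns a str

float, str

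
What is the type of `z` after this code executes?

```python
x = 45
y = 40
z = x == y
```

Equality comparison returns bool

bool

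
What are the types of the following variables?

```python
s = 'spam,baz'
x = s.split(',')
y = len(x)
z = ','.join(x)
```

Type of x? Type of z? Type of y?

str.split() returns list; str.join() returns str; len() returns int

list, str, int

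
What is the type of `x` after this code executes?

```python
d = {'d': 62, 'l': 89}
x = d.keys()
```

.keys() returns dict_keys view

dict_keys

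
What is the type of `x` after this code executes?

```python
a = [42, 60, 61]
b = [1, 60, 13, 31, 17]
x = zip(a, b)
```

zip() returns a zip object

zip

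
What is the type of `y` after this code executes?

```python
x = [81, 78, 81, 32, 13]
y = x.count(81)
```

list.count() returns int

int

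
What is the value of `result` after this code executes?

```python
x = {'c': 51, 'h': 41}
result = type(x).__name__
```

x is dict; result = 'dict'

'dict'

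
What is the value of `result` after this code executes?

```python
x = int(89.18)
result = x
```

x = 89; result = 89

89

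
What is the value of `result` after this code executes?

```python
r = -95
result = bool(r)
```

r = -95; result = True

True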